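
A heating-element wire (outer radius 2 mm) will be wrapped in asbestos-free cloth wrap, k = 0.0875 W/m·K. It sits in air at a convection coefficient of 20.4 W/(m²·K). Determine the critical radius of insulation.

For a cylinder r_cr = k/h = 0.0875/20.4
r_cr = 4.29 mm; since the bare radius (2 mm) is below r_cr, adding a thin layer of insulation will *increase* heat loss.

r_cr ≈ 4.29 mm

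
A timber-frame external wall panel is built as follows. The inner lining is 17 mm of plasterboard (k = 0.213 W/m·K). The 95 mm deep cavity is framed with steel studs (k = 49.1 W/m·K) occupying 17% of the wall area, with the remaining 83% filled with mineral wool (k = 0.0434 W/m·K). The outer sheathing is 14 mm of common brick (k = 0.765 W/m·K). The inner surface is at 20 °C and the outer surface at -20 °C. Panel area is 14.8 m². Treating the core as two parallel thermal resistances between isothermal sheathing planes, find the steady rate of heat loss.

Q ≈ 5410 W

Sheathing layers in series; stud and cavity paths in parallel between them.
R_inner = 0.017/(0.213×14.8) = 0.005393 K/W
R_stud  = 0.095/(49.1×0.17×14.8) = 7.69×10^-4 K/W
R_cav   = 0.095/(0.0434×0.83×14.8) = 0.1782 K/W
1/R_core = 1/R_stud + 1/R_cav → R_core = 7.657×10^-4 K/W
R_outer = 0.014/(0.765×14.8) = 0.001237 K/W
R_total = 0.007395 K/W
Q = ΔT/R_total = 40/0.007395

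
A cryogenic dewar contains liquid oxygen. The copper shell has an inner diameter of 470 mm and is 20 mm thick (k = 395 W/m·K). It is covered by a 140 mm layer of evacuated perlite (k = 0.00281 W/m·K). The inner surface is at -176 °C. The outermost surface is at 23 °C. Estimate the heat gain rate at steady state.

Q ≈ 5.06 W

Each spherical layer contributes R = (1/r_i − 1/r_o)/(4πk):
R_copper shell = (1/0.235 − 1/0.255)/(4π×395) = 6.724×10^-5 K/W
R_evacuated perlite = (1/0.255 − 1/0.395)/(4π×0.00281) = 39.36 K/W
R_total = 39.36 K/W
Q = ΔT/R_total = 199/39.36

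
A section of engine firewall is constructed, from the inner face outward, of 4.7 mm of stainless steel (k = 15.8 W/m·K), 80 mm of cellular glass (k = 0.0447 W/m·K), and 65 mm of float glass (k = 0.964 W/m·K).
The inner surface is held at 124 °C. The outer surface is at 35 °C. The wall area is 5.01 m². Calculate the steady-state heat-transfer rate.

Series thermal resistances:
R_stainless steel = L/(kA) = 0.0047/(15.8×5.01) = 5.937×10^-5 K/W
R_cellular glass = L/(kA) = 0.08/(0.0447×5.01) = 0.3572 K/W
R_float glass = L/(kA) = 0.065/(0.964×5.01) = 0.01346 K/W
R_total = 0.3707 K/W
Q = ΔT / R_total = 89 / 0.3707

Q ≈ 240 W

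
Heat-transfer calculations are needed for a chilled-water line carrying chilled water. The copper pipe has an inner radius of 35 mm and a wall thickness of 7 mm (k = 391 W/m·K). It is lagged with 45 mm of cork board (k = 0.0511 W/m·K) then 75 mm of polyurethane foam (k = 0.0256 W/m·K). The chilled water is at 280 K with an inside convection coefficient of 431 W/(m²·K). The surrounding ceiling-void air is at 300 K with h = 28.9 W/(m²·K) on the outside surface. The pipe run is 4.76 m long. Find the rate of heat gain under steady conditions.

Q ≈ 15.4 W

Treating each annulus and film as a series resistance:
R_inner film = 1/(h_i·2πr₁L) = 1/(431×2π×0.035×4.76) = 0.002217 K/W
R_copper pipe wall = ln(42/35)/(2π×391×4.76) = 1.559×10^-5 K/W
R_cork board = ln(87/42)/(2π×0.0511×4.76) = 0.4765 K/W
R_polyurethane foam = ln(162/87)/(2π×0.0256×4.76) = 0.812 K/W
R_outer film = 1/(h_o·2πr_oL) = 1/(28.9×2π×0.162×4.76) = 0.007142 K/W
R_total = 1.298 K/W
Q = ΔT/R_total = 20/1.298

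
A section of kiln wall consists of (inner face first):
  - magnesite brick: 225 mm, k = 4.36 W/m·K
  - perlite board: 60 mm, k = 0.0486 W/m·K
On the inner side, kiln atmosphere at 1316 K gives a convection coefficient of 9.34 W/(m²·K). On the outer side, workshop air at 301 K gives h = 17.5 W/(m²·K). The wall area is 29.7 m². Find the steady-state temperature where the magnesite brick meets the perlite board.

T ≈ 1200 K

Model the wall as resistances in series:
R_inner film = 1/(h_i·A) = 1/(9.34×29.7) = 0.003605 K/W
R_magnesite brick = L/(kA) = 0.225/(4.36×29.7) = 0.001738 K/W
R_perlite board = L/(kA) = 0.06/(0.0486×29.7) = 0.04157 K/W
R_outer film = 1/(h_o·A) = 1/(17.5×29.7) = 0.001924 K/W
R_total = 0.04883 K/W;  Q = ΔT/R_total = 1015/0.04883 = 20780 W
T_interface = T_inner − Q·ΣR(inner→interface) = 1316 − 20800×0.005342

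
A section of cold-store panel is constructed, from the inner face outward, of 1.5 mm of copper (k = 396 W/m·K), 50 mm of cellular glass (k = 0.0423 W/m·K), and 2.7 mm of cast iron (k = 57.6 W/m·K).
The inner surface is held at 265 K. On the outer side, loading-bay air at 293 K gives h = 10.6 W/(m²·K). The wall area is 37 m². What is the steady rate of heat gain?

Q ≈ 812 W

Thermal resistances in series:
R_copper = L/(kA) = 0.0015/(396×37) = 1.024×10^-7 K/W
R_cellular glass = L/(kA) = 0.05/(0.0423×37) = 0.03195 K/W
R_cast iron = L/(kA) = 0.0027/(57.6×37) = 1.267×10^-6 K/W
R_outer film = 1/(h_o·A) = 1/(10.6×37) = 0.00255 K/W
R_total = 0.0345 K/W
Q = ΔT / R_total = 28 / 0.0345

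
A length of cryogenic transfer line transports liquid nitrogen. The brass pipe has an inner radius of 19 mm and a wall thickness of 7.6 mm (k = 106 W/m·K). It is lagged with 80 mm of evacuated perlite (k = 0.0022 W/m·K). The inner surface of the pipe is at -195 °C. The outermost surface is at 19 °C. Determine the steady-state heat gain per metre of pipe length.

q′ ≈ 2.13 W/m

Treating each annulus and film as a series resistance:
R_brass pipe wall = ln(26.6/19)/(2π×106×1) = 5.052×10^-4 K/W
R_evacuated perlite = ln(106.6/26.6)/(2π×0.0022×1) = 100.4 K/W
R_total = 100.4 K/W
Q = ΔT/R_total = 214/100.4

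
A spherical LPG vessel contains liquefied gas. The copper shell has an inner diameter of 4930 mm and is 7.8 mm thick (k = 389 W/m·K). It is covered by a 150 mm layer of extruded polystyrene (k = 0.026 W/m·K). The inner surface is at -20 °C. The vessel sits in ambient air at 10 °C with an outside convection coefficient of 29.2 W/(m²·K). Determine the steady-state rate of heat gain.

For a spherical shell R = (1/r₁ − 1/r₂)/(4πk); film R = 1/(h·4πr²). In series:
R_copper shell = (1/2.465 − 1/2.4728)/(4π×389) = 2.618×10^-7 K/W
R_extruded polystyrene = (1/2.4728 − 1/2.6228)/(4π×0.026) = 0.07079 K/W
R_outer film = 1/(h·4πr_o²) = 1/(29.2×4π×2.6228²) = 3.962×10^-4 K/W
R_total = 0.07118 K/W
Q = ΔT/R_total = 30/0.07118

Q ≈ 421 W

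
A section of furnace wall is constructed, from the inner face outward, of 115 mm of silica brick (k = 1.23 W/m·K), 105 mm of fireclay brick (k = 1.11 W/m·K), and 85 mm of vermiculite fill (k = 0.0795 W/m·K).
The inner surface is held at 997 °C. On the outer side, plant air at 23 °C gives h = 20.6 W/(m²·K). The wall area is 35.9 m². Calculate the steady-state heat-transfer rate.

Q ≈ 26800 W

Model the wall as resistances in series:
R_silica brick = L/(kA) = 0.115/(1.23×35.9) = 0.002604 K/W
R_fireclay brick = L/(kA) = 0.105/(1.11×35.9) = 0.002635 K/W
R_vermiculite fill = L/(kA) = 0.085/(0.0795×35.9) = 0.02978 K/W
R_outer film = 1/(h_o·A) = 1/(20.6×35.9) = 0.001352 K/W
R_total = 0.03637 K/W
Q = ΔT / R_total = 974 / 0.03637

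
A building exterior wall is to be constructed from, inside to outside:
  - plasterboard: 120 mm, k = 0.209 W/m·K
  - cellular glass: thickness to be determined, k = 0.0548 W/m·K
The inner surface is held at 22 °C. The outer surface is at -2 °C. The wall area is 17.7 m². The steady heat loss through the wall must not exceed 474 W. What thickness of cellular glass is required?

L ≈ 17.6 mm

Treating each layer as a thermal resistance in series:
R_plasterboard = L/(kA) = 0.12/(0.209×17.7) = 0.03244 K/W
Sum of the known resistances R_other = 0.03244 K/W
Required total resistance R_tot = ΔT/Q_allow = 24/474 = 0.05063 K/W
R_cellular glass = R_tot − R_other = 0.01819 K/W
L = R·k·A = 0.01819×0.0548×17.7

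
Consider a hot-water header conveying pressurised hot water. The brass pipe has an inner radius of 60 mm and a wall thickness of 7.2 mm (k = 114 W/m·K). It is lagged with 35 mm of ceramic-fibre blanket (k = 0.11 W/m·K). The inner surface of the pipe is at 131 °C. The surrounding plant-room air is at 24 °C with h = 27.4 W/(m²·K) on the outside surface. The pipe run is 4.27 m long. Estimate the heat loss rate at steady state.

Q ≈ 688 W

Per-layer cylindrical resistances, series-summed:
R_brass pipe wall = ln(67.2/60)/(2π×114×4.27) = 3.705×10^-5 K/W
R_ceramic-fibre blanket = ln(102.2/67.2)/(2π×0.11×4.27) = 0.1421 K/W
R_outer film = 1/(h_o·2πr_oL) = 1/(27.4×2π×0.1022×4.27) = 0.01331 K/W
R_total = 0.1554 K/W
Q = ΔT/R_total = 107/0.1554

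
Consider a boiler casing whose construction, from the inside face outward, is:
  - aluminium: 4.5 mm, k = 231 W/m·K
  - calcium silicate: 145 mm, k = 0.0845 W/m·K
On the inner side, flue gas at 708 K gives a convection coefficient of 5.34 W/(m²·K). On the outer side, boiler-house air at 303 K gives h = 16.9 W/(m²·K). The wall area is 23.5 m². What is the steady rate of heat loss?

Q ≈ 4850 W

Using the resistance-network approach (series):
R_inner film = 1/(h_i·A) = 1/(5.34×23.5) = 0.007969 K/W
R_aluminium = L/(kA) = 0.0045/(231×23.5) = 8.29×10^-7 K/W
R_calcium silicate = L/(kA) = 0.145/(0.0845×23.5) = 0.07302 K/W
R_outer film = 1/(h_o·A) = 1/(16.9×23.5) = 0.002518 K/W
R_total = 0.08351 K/W
Q = ΔT / R_total = 405 / 0.08351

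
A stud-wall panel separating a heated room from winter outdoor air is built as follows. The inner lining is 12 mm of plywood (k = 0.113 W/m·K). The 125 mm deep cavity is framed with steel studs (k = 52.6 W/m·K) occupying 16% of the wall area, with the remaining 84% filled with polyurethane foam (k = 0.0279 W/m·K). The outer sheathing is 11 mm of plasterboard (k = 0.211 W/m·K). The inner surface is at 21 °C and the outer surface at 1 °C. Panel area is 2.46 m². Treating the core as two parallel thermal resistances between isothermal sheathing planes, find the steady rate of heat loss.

Sheathing layers in series; stud and cavity paths in parallel between them.
R_inner = 0.012/(0.113×2.46) = 0.04317 K/W
R_stud  = 0.125/(52.6×0.16×2.46) = 0.006038 K/W
R_cav   = 0.125/(0.0279×0.84×2.46) = 2.168 K/W
1/R_core = 1/R_stud + 1/R_cav → R_core = 0.006021 K/W
R_outer = 0.011/(0.211×2.46) = 0.02119 K/W
R_total = 0.07038 K/W
Q = ΔT/R_total = 20/0.07038

Q ≈ 284 W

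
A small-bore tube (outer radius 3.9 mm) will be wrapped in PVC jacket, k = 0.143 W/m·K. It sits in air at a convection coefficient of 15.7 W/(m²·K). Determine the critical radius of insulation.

For a cylinder r_cr = k/h = 0.143/15.7
r_cr = 9.11 mm; since the bare radius (3.9 mm) is below r_cr, adding a thin layer of insulation will *increase* heat loss.

r_cr ≈ 9.11 mm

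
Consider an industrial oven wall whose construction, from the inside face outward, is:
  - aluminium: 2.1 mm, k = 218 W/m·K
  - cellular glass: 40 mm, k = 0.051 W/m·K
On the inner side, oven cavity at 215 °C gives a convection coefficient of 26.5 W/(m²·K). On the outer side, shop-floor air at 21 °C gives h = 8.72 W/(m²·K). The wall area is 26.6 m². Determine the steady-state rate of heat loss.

Using the resistance-network approach (series):
R_inner film = 1/(h_i·A) = 1/(26.5×26.6) = 0.001419 K/W
R_aluminium = L/(kA) = 0.0021/(218×26.6) = 3.621×10^-7 K/W
R_cellular glass = L/(kA) = 0.04/(0.051×26.6) = 0.02949 K/W
R_outer film = 1/(h_o·A) = 1/(8.72×26.6) = 0.004311 K/W
R_total = 0.03522 K/W
Q = ΔT / R_total = 194 / 0.03522

Q ≈ 5510 W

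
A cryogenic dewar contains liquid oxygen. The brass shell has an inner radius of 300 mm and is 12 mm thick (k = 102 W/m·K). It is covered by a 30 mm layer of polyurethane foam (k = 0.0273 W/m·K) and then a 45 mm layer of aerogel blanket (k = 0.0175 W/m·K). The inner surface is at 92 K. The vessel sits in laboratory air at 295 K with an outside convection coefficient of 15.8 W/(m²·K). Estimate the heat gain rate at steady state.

Each spherical layer contributes R = (1/r_i − 1/r_o)/(4πk):
R_brass shell = (1/0.3 − 1/0.312)/(4π×102) = 1×10^-4 K/W
R_polyurethane foam = (1/0.312 − 1/0.342)/(4π×0.0273) = 0.8195 K/W
R_aerogel blanket = (1/0.342 − 1/0.387)/(4π×0.0175) = 1.546 K/W
R_outer film = 1/(h·4πr_o²) = 1/(15.8×4π×0.387²) = 0.03363 K/W
R_total = 2.399 K/W
Q = ΔT/R_total = 203/2.399

Q ≈ 84.6 W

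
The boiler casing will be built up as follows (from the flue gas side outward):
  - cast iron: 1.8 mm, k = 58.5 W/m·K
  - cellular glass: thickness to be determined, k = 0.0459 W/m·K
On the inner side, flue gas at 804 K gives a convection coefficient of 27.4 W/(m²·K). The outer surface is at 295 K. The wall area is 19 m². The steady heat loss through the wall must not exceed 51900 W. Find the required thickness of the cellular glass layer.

L ≈ 6.88 mm

Thermal resistances in series:
R_inner film = 1/(h_i·A) = 1/(27.4×19) = 0.001921 K/W
R_cast iron = L/(kA) = 0.0018/(58.5×19) = 1.619×10^-6 K/W
Sum of the known resistances R_other = 0.001922 K/W
Required total resistance R_tot = ΔT/Q_allow = 509/51900 = 0.009807 K/W
R_cellular glass = R_tot − R_other = 0.007885 K/W
L = R·k·A = 0.007885×0.0459×19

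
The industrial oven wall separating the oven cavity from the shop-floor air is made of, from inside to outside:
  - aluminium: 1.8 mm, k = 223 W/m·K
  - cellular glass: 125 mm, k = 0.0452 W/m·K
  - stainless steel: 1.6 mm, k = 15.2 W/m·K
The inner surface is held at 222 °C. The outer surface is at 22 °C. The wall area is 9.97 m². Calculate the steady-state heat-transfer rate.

Thermal resistances in series:
R_aluminium = L/(kA) = 0.0018/(223×9.97) = 8.096×10^-7 K/W
R_cellular glass = L/(kA) = 0.125/(0.0452×9.97) = 0.2774 K/W
R_stainless steel = L/(kA) = 0.0016/(15.2×9.97) = 1.056×10^-5 K/W
R_total = 0.2774 K/W
Q = ΔT / R_total = 200 / 0.2774

Q ≈ 721 W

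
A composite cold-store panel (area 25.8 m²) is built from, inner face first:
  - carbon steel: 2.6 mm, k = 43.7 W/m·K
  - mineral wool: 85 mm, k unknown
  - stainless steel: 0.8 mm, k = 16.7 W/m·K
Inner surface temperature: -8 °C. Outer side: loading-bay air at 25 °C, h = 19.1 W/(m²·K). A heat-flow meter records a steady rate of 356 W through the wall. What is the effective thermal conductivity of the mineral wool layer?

k ≈ 0.0363 W/(m·K)

Model the wall as resistances in series:
R_carbon steel = L/(kA) = 0.0026/(43.7×25.8) = 2.306×10^-6 K/W
R_stainless steel = L/(kA) = 0.0008/(16.7×25.8) = 1.857×10^-6 K/W
R_outer film = 1/(h_o·A) = 1/(19.1×25.8) = 0.002029 K/W
Sum of known resistances R_other = 0.002033 K/W
Total R = ΔT/Q = 33/356 = 0.0927 K/W
R_mineral wool = R_total − R_other = 0.09066 K/W
k = L/(R·A) = 0.085/(0.09066×25.8)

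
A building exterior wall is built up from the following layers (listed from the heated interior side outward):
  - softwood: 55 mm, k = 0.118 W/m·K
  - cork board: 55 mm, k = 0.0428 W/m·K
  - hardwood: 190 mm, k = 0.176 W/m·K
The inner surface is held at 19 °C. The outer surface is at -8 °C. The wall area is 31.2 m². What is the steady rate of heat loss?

Q ≈ 298 W

Using the resistance-network approach (series):
R_softwood = L/(kA) = 0.055/(0.118×31.2) = 0.01494 K/W
R_cork board = L/(kA) = 0.055/(0.0428×31.2) = 0.04119 K/W
R_hardwood = L/(kA) = 0.19/(0.176×31.2) = 0.0346 K/W
R_total = 0.09073 K/W
Q = ΔT / R_total = 27 / 0.09073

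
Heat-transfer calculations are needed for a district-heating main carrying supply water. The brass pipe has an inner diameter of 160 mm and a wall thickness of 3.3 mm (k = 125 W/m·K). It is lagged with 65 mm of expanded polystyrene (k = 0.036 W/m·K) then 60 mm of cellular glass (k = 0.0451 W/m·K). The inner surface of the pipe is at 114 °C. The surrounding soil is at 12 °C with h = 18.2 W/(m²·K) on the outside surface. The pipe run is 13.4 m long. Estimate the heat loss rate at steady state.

For a radial system each layer contributes R = ln(r_out/r_in)/(2πkL); films add R = 1/(hA).
R_brass pipe wall = ln(83.3/80)/(2π×125×13.4) = 3.841×10^-6 K/W
R_expanded polystyrene = ln(148.3/83.3)/(2π×0.036×13.4) = 0.1903 K/W
R_cellular glass = ln(208.3/148.3)/(2π×0.0451×13.4) = 0.08947 K/W
R_outer film = 1/(h_o·2πr_oL) = 1/(18.2×2π×0.2083×13.4) = 0.003133 K/W
R_total = 0.2829 K/W
Q = ΔT/R_total = 102/0.2829

Q ≈ 361 W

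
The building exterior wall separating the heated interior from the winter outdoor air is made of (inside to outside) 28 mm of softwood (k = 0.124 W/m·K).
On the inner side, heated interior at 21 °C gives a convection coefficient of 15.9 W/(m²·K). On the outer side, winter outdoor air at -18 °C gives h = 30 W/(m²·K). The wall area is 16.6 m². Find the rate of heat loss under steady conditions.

Treating each layer as a thermal resistance in series:
R_inner film = 1/(h_i·A) = 1/(15.9×16.6) = 0.003789 K/W
R_softwood = L/(kA) = 0.028/(0.124×16.6) = 0.0136 K/W
R_outer film = 1/(h_o·A) = 1/(30×16.6) = 0.002008 K/W
R_total = 0.0194 K/W
Q = ΔT / R_total = 39 / 0.0194

Q ≈ 2010 W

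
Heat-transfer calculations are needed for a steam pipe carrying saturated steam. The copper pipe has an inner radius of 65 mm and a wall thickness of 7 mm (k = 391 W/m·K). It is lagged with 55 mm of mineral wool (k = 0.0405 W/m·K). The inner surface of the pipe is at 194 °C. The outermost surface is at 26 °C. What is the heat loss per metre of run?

Treating each annulus and film as a series resistance:
R_copper pipe wall = ln(72/65)/(2π×391×1) = 4.163×10^-5 K/W
R_mineral wool = ln(127/72)/(2π×0.0405×1) = 2.23 K/W
R_total = 2.23 K/W
Q = ΔT/R_total = 168/2.23

q′ ≈ 75.3 W/m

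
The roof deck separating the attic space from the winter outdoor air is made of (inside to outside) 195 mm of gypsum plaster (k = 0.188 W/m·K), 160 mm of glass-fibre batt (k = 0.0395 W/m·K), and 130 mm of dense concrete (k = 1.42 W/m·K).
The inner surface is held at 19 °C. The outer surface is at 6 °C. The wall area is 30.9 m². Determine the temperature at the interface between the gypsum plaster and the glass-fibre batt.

T ≈ 16.4 °C

Thermal resistances in series:
R_gypsum plaster = L/(kA) = 0.195/(0.188×30.9) = 0.03357 K/W
R_glass-fibre batt = L/(kA) = 0.16/(0.0395×30.9) = 0.1311 K/W
R_dense concrete = L/(kA) = 0.13/(1.42×30.9) = 0.002963 K/W
R_total = 0.1676 K/W;  Q = ΔT/R_total = 13/0.1676 = 77.56 W
T_interface = T_inner − Q·ΣR(inner→interface) = 19 − 77.6×0.03357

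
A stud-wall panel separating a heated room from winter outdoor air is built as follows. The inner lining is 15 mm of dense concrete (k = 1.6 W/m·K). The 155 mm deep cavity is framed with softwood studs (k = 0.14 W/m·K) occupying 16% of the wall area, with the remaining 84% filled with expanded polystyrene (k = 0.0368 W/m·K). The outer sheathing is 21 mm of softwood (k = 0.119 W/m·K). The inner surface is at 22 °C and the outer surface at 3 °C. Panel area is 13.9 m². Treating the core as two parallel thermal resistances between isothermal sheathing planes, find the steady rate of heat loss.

Q ≈ 85.4 W

Sheathing layers in series; stud and cavity paths in parallel between them.
R_inner = 0.015/(1.6×13.9) = 6.745×10^-4 K/W
R_stud  = 0.155/(0.14×0.16×13.9) = 0.4978 K/W
R_cav   = 0.155/(0.0368×0.84×13.9) = 0.3607 K/W
1/R_core = 1/R_stud + 1/R_cav → R_core = 0.2092 K/W
R_outer = 0.021/(0.119×13.9) = 0.0127 K/W
R_total = 0.2225 K/W
Q = ΔT/R_total = 19/0.2225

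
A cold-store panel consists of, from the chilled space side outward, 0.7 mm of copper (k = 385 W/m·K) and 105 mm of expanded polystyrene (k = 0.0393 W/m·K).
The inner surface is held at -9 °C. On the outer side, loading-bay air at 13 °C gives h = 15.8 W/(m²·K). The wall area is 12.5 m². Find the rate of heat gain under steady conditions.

Using the resistance-network approach (series):
R_copper = L/(kA) = 0.0007/(385×12.5) = 1.455×10^-7 K/W
R_expanded polystyrene = L/(kA) = 0.105/(0.0393×12.5) = 0.2137 K/W
R_outer film = 1/(h_o·A) = 1/(15.8×12.5) = 0.005063 K/W
R_total = 0.2188 K/W
Q = ΔT / R_total = 22 / 0.2188

Q ≈ 101 W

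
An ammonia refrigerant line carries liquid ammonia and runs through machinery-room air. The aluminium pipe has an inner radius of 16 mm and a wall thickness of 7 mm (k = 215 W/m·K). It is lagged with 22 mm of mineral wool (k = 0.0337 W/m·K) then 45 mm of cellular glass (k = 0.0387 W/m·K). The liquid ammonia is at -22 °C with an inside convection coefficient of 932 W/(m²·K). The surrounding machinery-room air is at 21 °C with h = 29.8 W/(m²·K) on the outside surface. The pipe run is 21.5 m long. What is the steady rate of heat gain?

For a radial system each layer contributes R = ln(r_out/r_in)/(2πkL); films add R = 1/(hA).
R_inner film = 1/(h_i·2πr₁L) = 1/(932×2π×0.016×21.5) = 4.964×10^-4 K/W
R_aluminium pipe wall = ln(23/16)/(2π×215×21.5) = 1.25×10^-5 K/W
R_mineral wool = ln(45/23)/(2π×0.0337×21.5) = 0.1474 K/W
R_cellular glass = ln(90/45)/(2π×0.0387×21.5) = 0.1326 K/W
R_outer film = 1/(h_o·2πr_oL) = 1/(29.8×2π×0.09×21.5) = 0.00276 K/W
R_total = 0.2833 K/W
Q = ΔT/R_total = 43/0.2833

Q ≈ 152 W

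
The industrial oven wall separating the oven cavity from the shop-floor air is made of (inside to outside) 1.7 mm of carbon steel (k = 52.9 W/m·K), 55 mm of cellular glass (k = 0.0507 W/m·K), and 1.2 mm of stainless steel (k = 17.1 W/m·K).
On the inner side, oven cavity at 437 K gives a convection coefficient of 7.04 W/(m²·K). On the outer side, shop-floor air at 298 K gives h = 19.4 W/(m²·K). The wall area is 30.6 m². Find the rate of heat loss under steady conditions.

Q ≈ 3330 W

Treating each layer as a thermal resistance in series:
R_inner film = 1/(h_i·A) = 1/(7.04×30.6) = 0.004642 K/W
R_carbon steel = L/(kA) = 0.0017/(52.9×30.6) = 1.05×10^-6 K/W
R_cellular glass = L/(kA) = 0.055/(0.0507×30.6) = 0.03545 K/W
R_stainless steel = L/(kA) = 0.0012/(17.1×30.6) = 2.293×10^-6 K/W
R_outer film = 1/(h_o·A) = 1/(19.4×30.6) = 0.001685 K/W
R_total = 0.04178 K/W
Q = ΔT / R_total = 139 / 0.04178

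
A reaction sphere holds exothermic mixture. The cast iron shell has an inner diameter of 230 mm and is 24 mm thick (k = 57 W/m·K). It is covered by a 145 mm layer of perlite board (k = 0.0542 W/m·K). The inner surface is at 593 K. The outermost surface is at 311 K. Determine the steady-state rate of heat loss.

For a spherical shell R = (1/r₁ − 1/r₂)/(4πk); film R = 1/(h·4πr²). In series:
R_cast iron shell = (1/0.115 − 1/0.139)/(4π×57) = 0.002096 K/W
R_perlite board = (1/0.139 − 1/0.284)/(4π×0.0542) = 5.393 K/W
R_total = 5.395 K/W
Q = ΔT/R_total = 282/5.395

Q ≈ 52.3 W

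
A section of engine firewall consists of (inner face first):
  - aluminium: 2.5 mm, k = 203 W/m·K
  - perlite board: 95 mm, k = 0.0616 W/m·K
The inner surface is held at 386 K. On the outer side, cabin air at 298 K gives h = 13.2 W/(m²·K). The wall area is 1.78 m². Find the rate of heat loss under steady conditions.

Q ≈ 96.8 W

Model the wall as resistances in series:
R_aluminium = L/(kA) = 0.0025/(203×1.78) = 6.919×10^-6 K/W
R_perlite board = L/(kA) = 0.095/(0.0616×1.78) = 0.8664 K/W
R_outer film = 1/(h_o·A) = 1/(13.2×1.78) = 0.04256 K/W
R_total = 0.909 K/W
Q = ΔT / R_total = 88 / 0.909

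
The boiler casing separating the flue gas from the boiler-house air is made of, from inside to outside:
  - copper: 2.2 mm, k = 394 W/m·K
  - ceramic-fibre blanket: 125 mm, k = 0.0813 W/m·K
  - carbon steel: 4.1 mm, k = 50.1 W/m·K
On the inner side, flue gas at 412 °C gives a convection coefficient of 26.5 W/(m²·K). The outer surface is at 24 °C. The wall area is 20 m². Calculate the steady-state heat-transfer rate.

Q ≈ 4930 W

Treating each layer as a thermal resistance in series:
R_inner film = 1/(h_i·A) = 1/(26.5×20) = 0.001887 K/W
R_copper = L/(kA) = 0.0022/(394×20) = 2.792×10^-7 K/W
R_ceramic-fibre blanket = L/(kA) = 0.125/(0.0813×20) = 0.07688 K/W
R_carbon steel = L/(kA) = 0.0041/(50.1×20) = 4.092×10^-6 K/W
R_total = 0.07877 K/W
Q = ΔT / R_total = 388 / 0.07877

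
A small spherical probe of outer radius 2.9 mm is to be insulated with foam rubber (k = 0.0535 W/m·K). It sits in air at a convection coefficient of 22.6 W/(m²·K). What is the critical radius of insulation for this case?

r_cr ≈ 4.73 mm

For a sphere r_cr = 2k/h = 2×0.0535/22.6
r_cr = 4.73 mm; since the bare radius (2.9 mm) is below r_cr, adding a thin layer of insulation will *increase* heat loss.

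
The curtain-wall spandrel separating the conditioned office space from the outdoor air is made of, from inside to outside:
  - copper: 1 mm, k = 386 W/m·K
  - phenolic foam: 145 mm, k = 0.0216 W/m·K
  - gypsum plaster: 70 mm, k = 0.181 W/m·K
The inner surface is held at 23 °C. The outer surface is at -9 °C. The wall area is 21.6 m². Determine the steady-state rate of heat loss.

Q ≈ 97.4 W

Treating each layer as a thermal resistance in series:
R_copper = L/(kA) = 0.001/(386×21.6) = 1.199×10^-7 K/W
R_phenolic foam = L/(kA) = 0.145/(0.0216×21.6) = 0.3108 K/W
R_gypsum plaster = L/(kA) = 0.07/(0.181×21.6) = 0.0179 K/W
R_total = 0.3287 K/W
Q = ΔT / R_total = 32 / 0.3287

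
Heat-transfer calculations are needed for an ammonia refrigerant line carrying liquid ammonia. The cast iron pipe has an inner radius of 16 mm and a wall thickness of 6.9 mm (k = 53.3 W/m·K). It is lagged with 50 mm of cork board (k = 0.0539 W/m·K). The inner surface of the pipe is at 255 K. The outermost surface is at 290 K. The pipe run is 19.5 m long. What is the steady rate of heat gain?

Cylindrical conduction, so R = ln(r₂/r₁)/(2πkL) per layer, in series:
R_cast iron pipe wall = ln(22.9/16)/(2π×53.3×19.5) = 5.49×10^-5 K/W
R_cork board = ln(72.9/22.9)/(2π×0.0539×19.5) = 0.1753 K/W
R_total = 0.1754 K/W
Q = ΔT/R_total = 35/0.1754

Q ≈ 200 W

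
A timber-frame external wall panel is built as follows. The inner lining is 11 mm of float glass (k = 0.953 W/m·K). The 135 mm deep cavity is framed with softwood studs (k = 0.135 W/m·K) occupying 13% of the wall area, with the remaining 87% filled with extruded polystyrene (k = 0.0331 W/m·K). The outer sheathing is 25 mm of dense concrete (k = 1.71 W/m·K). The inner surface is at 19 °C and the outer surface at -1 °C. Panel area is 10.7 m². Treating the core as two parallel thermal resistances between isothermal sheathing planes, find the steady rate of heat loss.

Sheathing layers in series; stud and cavity paths in parallel between them.
R_inner = 0.011/(0.953×10.7) = 0.001079 K/W
R_stud  = 0.135/(0.135×0.13×10.7) = 0.7189 K/W
R_cav   = 0.135/(0.0331×0.87×10.7) = 0.4381 K/W
1/R_core = 1/R_stud + 1/R_cav → R_core = 0.2722 K/W
R_outer = 0.025/(1.71×10.7) = 0.001366 K/W
R_total = 0.2747 K/W
Q = ΔT/R_total = 20/0.2747

Q ≈ 72.8 W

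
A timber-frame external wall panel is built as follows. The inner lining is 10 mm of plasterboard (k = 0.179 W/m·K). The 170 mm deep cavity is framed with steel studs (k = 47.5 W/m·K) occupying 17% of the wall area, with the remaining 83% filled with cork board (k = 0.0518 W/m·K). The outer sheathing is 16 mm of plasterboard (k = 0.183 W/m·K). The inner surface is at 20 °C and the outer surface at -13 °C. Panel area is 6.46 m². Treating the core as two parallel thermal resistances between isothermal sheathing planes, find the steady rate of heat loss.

Sheathing layers in series; stud and cavity paths in parallel between them.
R_inner = 0.01/(0.179×6.46) = 0.008648 K/W
R_stud  = 0.17/(47.5×0.17×6.46) = 0.003259 K/W
R_cav   = 0.17/(0.0518×0.83×6.46) = 0.6121 K/W
1/R_core = 1/R_stud + 1/R_cav → R_core = 0.003242 K/W
R_outer = 0.016/(0.183×6.46) = 0.01353 K/W
R_total = 0.02542 K/W
Q = ΔT/R_total = 33/0.02542

Q ≈ 1300 W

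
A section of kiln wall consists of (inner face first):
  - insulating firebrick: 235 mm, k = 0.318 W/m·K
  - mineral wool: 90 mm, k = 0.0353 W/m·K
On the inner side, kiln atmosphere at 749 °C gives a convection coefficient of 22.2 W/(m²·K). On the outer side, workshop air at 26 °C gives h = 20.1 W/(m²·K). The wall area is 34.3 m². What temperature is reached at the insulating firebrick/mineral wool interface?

T ≈ 581 °C

Model the wall as resistances in series:
R_inner film = 1/(h_i·A) = 1/(22.2×34.3) = 0.001313 K/W
R_insulating firebrick = L/(kA) = 0.235/(0.318×34.3) = 0.02155 K/W
R_mineral wool = L/(kA) = 0.09/(0.0353×34.3) = 0.07433 K/W
R_outer film = 1/(h_o·A) = 1/(20.1×34.3) = 0.00145 K/W
R_total = 0.09864 K/W;  Q = ΔT/R_total = 723/0.09864 = 7330 W
T_interface = T_inner − Q·ΣR(inner→interface) = 749 − 7330×0.02286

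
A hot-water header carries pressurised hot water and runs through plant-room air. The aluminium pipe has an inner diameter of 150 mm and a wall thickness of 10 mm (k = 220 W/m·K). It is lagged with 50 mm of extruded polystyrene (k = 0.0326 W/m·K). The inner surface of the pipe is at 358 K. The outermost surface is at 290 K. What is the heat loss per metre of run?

q′ ≈ 30.1 W/m

Radial resistances (cylindrical: R_cond = ln(r_o/r_i)/(2πkL), R_conv = 1/(h·2πrL)):
R_aluminium pipe wall = ln(85/75)/(2π×220×1) = 9.055×10^-5 K/W
R_extruded polystyrene = ln(135/85)/(2π×0.0326×1) = 2.259 K/W
R_total = 2.259 K/W
Q = ΔT/R_total = 68/2.259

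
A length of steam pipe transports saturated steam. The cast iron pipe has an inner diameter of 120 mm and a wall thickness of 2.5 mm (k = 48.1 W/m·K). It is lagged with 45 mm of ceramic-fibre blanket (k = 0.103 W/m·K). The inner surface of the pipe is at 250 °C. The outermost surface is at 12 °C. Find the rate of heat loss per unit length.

q′ ≈ 284 W/m

Radial resistances (cylindrical: R_cond = ln(r_o/r_i)/(2πkL), R_conv = 1/(h·2πrL)):
R_cast iron pipe wall = ln(62.5/60)/(2π×48.1×1) = 1.351×10^-4 K/W
R_ceramic-fibre blanket = ln(107.5/62.5)/(2π×0.103×1) = 0.838 K/W
R_total = 0.8381 K/W
Q = ΔT/R_total = 238/0.8381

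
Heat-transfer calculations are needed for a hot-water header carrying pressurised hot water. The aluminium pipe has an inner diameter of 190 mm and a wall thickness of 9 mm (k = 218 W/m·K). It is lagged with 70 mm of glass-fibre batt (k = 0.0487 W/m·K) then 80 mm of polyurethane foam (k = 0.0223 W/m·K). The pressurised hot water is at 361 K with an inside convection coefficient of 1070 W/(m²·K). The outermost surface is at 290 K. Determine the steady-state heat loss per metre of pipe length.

q′ ≈ 16.2 W/m

Per-layer cylindrical resistances, series-summed:
R_inner film = 1/(h_i·2πr₁L) = 1/(1070×2π×0.095×1) = 0.001566 K/W
R_aluminium pipe wall = ln(104/95)/(2π×218×1) = 6.608×10^-5 K/W
R_glass-fibre batt = ln(174/104)/(2π×0.0487×1) = 1.682 K/W
R_polyurethane foam = ln(254/174)/(2π×0.0223×1) = 2.7 K/W
R_total = 4.383 K/W
Q = ΔT/R_total = 71/4.383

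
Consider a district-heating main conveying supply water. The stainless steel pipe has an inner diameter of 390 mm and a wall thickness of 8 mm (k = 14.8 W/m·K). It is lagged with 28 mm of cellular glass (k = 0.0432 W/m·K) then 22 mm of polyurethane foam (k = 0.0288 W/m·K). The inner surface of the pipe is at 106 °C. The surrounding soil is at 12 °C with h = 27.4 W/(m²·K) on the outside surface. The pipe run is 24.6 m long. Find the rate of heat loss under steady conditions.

Q ≈ 2310 W

Per-layer cylindrical resistances, series-summed:
R_stainless steel pipe wall = ln(203/195)/(2π×14.8×24.6) = 1.758×10^-5 K/W
R_cellular glass = ln(231/203)/(2π×0.0432×24.6) = 0.01935 K/W
R_polyurethane foam = ln(253/231)/(2π×0.0288×24.6) = 0.02044 K/W
R_outer film = 1/(h_o·2πr_oL) = 1/(27.4×2π×0.253×24.6) = 9.333×10^-4 K/W
R_total = 0.04074 K/W
Q = ΔT/R_total = 94/0.04074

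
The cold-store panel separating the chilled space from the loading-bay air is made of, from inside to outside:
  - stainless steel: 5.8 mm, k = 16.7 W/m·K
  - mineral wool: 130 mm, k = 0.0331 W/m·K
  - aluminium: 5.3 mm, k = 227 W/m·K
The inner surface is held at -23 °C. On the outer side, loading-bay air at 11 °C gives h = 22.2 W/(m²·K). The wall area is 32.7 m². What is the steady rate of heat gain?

Q ≈ 280 W

Treating each layer as a thermal resistance in series:
R_stainless steel = L/(kA) = 0.0058/(16.7×32.7) = 1.062×10^-5 K/W
R_mineral wool = L/(kA) = 0.13/(0.0331×32.7) = 0.1201 K/W
R_aluminium = L/(kA) = 0.0053/(227×32.7) = 7.14×10^-7 K/W
R_outer film = 1/(h_o·A) = 1/(22.2×32.7) = 0.001378 K/W
R_total = 0.1215 K/W
Q = ΔT / R_total = 34 / 0.1215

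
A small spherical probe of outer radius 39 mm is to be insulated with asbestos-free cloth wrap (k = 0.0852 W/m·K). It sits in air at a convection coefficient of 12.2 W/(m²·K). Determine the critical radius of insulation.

For a sphere r_cr = 2k/h = 2×0.0852/12.2
r_cr = 14 mm; since the bare radius (39 mm) is above r_cr, any added insulation will reduce heat loss.

r_cr ≈ 14 mm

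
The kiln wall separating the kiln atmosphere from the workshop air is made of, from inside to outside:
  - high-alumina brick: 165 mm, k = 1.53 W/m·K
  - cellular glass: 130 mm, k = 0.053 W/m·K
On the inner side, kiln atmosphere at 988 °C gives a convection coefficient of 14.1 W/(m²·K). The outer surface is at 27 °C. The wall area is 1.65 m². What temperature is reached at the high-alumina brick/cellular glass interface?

Model the wall as resistances in series:
R_inner film = 1/(h_i·A) = 1/(14.1×1.65) = 0.04298 K/W
R_high-alumina brick = L/(kA) = 0.165/(1.53×1.65) = 0.06536 K/W
R_cellular glass = L/(kA) = 0.13/(0.053×1.65) = 1.487 K/W
R_total = 1.595 K/W;  Q = ΔT/R_total = 961/1.595 = 602.5 W
T_interface = T_inner − Q·ΣR(inner→interface) = 988 − 603×0.1083

T ≈ 923 °C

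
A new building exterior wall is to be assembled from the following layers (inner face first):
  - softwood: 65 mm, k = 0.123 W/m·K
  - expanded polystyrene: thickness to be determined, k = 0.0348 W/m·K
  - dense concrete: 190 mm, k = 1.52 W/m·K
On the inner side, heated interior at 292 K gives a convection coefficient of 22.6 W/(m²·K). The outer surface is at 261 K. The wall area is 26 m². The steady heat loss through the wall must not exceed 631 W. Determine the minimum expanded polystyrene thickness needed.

Treating each layer as a thermal resistance in series:
R_inner film = 1/(h_i·A) = 1/(22.6×26) = 0.001702 K/W
R_softwood = L/(kA) = 0.065/(0.123×26) = 0.02033 K/W
R_dense concrete = L/(kA) = 0.19/(1.52×26) = 0.004808 K/W
Sum of the known resistances R_other = 0.02683 K/W
Required total resistance R_tot = ΔT/Q_allow = 31/631 = 0.04913 K/W
R_expanded polystyrene = R_tot − R_other = 0.02229 K/W
L = R·k·A = 0.02229×0.0348×26

L ≈ 20.2 mm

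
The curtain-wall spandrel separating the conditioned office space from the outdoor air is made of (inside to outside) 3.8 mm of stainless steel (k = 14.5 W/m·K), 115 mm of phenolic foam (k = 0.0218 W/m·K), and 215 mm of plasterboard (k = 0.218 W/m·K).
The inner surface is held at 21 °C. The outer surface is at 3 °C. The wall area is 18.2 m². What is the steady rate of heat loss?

Q ≈ 52.3 W

Using the resistance-network approach (series):
R_stainless steel = L/(kA) = 0.0038/(14.5×18.2) = 1.44×10^-5 K/W
R_phenolic foam = L/(kA) = 0.115/(0.0218×18.2) = 0.2898 K/W
R_plasterboard = L/(kA) = 0.215/(0.218×18.2) = 0.05419 K/W
R_total = 0.3441 K/W
Q = ΔT / R_total = 18 / 0.3441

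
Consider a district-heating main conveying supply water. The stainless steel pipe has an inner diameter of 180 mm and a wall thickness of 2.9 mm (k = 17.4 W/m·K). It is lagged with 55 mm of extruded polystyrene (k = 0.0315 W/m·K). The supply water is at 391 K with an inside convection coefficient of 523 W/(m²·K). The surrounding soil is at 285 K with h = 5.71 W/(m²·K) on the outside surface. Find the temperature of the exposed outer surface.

Treating each annulus and film as a series resistance:
R_inner film = 1/(h_i·2πr₁L) = 1/(523×2π×0.09×1) = 0.003381 K/W
R_stainless steel pipe wall = ln(92.9/90)/(2π×17.4×1) = 2.901×10^-4 K/W
R_extruded polystyrene = ln(147.9/92.9)/(2π×0.0315×1) = 2.349 K/W
R_outer film = 1/(h_o·2πr_oL) = 1/(5.71×2π×0.1479×1) = 0.1885 K/W
R_total = 2.542 K/W
Q = ΔT/R_total = 106/2.542
Q = 41.7 W/m
T_interface = T_inner − Q·ΣR(inner→interface) = 391 − 41.7×2.353

T ≈ 293 K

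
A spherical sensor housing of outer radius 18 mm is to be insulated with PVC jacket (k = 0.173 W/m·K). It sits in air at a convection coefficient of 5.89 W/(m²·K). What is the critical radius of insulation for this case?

r_cr ≈ 58.7 mm

For a sphere r_cr = 2k/h = 2×0.173/5.89
r_cr = 58.7 mm; since the bare radius (18 mm) is below r_cr, adding a thin layer of insulation will *increase* heat loss.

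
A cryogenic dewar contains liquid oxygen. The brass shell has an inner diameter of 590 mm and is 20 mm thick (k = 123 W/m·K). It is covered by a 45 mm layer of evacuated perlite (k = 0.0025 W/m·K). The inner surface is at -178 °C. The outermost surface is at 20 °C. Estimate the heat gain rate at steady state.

Q ≈ 15.7 W

Radial (spherical) resistances in series:
R_brass shell = (1/0.295 − 1/0.315)/(4π×123) = 1.392×10^-4 K/W
R_evacuated perlite = (1/0.315 − 1/0.36)/(4π×0.0025) = 12.63 K/W
R_total = 12.63 K/W
Q = ΔT/R_total = 198/12.63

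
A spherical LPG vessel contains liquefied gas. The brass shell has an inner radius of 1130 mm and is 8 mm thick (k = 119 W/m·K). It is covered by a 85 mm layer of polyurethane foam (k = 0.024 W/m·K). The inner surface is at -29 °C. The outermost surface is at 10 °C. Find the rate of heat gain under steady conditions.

Q ≈ 193 W

Each spherical layer contributes R = (1/r_i − 1/r_o)/(4πk):
R_brass shell = (1/1.13 − 1/1.138)/(4π×119) = 4.16×10^-6 K/W
R_polyurethane foam = (1/1.138 − 1/1.223)/(4π×0.024) = 0.2025 K/W
R_total = 0.2025 K/W
Q = ΔT/R_total = 39/0.2025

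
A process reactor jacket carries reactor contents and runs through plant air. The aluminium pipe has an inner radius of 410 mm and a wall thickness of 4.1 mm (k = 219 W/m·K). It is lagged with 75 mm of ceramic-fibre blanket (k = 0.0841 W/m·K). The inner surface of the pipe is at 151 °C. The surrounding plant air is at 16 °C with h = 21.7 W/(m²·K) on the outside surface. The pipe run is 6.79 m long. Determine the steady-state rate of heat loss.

Q ≈ 2780 W

Per-layer cylindrical resistances, series-summed:
R_aluminium pipe wall = ln(414.1/410)/(2π×219×6.79) = 1.065×10^-6 K/W
R_ceramic-fibre blanket = ln(489.1/414.1)/(2π×0.0841×6.79) = 0.04639 K/W
R_outer film = 1/(h_o·2πr_oL) = 1/(21.7×2π×0.4891×6.79) = 0.002208 K/W
R_total = 0.0486 K/W
Q = ΔT/R_total = 135/0.0486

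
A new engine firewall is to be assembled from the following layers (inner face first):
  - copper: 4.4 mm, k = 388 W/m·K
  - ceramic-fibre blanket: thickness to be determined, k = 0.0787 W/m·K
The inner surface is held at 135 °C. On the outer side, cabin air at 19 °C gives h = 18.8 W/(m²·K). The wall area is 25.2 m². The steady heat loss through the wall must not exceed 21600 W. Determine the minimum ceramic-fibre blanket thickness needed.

L ≈ 6.46 mm

Treating each layer as a thermal resistance in series:
R_copper = L/(kA) = 0.0044/(388×25.2) = 4.5×10^-7 K/W
R_outer film = 1/(h_o·A) = 1/(18.8×25.2) = 0.002111 K/W
Sum of the known resistances R_other = 0.002111 K/W
Required total resistance R_tot = ΔT/Q_allow = 116/21600 = 0.00537 K/W
R_ceramic-fibre blanket = R_tot − R_other = 0.003259 K/W
L = R·k·A = 0.003259×0.0787×25.2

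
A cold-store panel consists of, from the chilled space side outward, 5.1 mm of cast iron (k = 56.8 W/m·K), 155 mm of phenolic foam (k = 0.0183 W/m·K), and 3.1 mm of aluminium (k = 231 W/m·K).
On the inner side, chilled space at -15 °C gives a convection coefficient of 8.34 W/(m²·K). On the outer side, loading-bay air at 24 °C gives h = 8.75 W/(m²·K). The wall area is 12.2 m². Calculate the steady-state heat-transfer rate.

Thermal resistances in series:
R_inner film = 1/(h_i·A) = 1/(8.34×12.2) = 0.009828 K/W
R_cast iron = L/(kA) = 0.0051/(56.8×12.2) = 7.36×10^-6 K/W
R_phenolic foam = L/(kA) = 0.155/(0.0183×12.2) = 0.6943 K/W
R_aluminium = L/(kA) = 0.0031/(231×12.2) = 1.1×10^-6 K/W
R_outer film = 1/(h_o·A) = 1/(8.75×12.2) = 0.009368 K/W
R_total = 0.7135 K/W
Q = ΔT / R_total = 39 / 0.7135

Q ≈ 54.7 W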